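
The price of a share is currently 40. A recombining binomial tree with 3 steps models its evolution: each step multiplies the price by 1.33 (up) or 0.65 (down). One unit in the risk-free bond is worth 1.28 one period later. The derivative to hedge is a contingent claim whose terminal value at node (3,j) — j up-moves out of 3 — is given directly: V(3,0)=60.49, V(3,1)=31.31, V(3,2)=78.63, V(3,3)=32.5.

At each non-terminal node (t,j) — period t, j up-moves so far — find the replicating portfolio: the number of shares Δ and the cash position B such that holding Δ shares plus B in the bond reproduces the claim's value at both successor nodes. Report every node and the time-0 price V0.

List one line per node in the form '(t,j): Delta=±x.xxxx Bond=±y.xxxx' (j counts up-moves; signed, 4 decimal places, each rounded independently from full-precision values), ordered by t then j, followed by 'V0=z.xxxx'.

(0,0): Delta=-0.7474 Bond=49.5537
(1,0): Delta=1.8424 Bond=-3.9062
(1,1): Delta=-0.8478 Bond=68.7727
(2,0): Delta=-2.5392 Bond=69.0489
(2,1): Delta=2.0124 Bond=-10.8768
(2,2): Delta=-0.9588 Bond=95.8788
V0=19.6588

Risk-neutral probability p* = (R−d)/(u−d) = (1.28−0.65)/(1.33−0.65) = 0.9265.
At expiry t=3: V(3,0)=60.4900, V(3,1)=31.3100, V(3,2)=78.6300, V(3,3)=32.5000
Node (2,0) S=16.9000: V=(p*·31.3100+(1−p*)·60.4900)/1.28=26.1372; Δ=(31.3100−60.4900)/(22.4770−10.9850)=-2.5392; B=V−Δ·S=69.0489
Node (2,1) S=34.5800: V=(p*·78.6300+(1−p*)·31.3100)/1.28=58.7114; Δ=(78.6300−31.3100)/(45.9914−22.4770)=2.0124; B=V−Δ·S=-10.8768
Node (2,2) S=70.7560: V=(p*·32.5000+(1−p*)·78.6300)/1.28=28.0406; Δ=(32.5000−78.6300)/(94.1055−45.9914)=-0.9588; B=V−Δ·S=95.8788
Node (1,0) S=26.0000: V=(p*·58.7114+(1−p*)·26.1372)/1.28=43.9971; Δ=(58.7114−26.1372)/(34.5800−16.9000)=1.8424; B=V−Δ·S=-3.9062
Node (1,1) S=53.2000: V=(p*·28.0406+(1−p*)·58.7114)/1.28=23.6686; Δ=(28.0406−58.7114)/(70.7560−34.5800)=-0.8478; B=V−Δ·S=68.7727
Node (0,0) S=40.0000: V=(p*·23.6686+(1−p*)·43.9971)/1.28=19.6588; Δ=(23.6686−43.9971)/(53.2000−26.0000)=-0.7474; B=V−Δ·S=49.5537
Self-financing check: at every node Δ·S+B equals the discounted successor values.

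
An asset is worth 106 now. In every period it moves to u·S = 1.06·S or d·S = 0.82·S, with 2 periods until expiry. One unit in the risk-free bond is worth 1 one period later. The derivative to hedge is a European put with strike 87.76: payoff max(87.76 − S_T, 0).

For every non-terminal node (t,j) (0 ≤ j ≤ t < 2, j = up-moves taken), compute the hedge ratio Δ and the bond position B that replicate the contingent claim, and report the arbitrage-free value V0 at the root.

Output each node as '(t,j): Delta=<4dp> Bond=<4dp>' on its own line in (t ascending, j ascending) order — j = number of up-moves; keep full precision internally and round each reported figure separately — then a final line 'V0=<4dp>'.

(0,0): Delta=-0.1620 Bond=18.2029
(1,0): Delta=-0.7903 Bond=72.8114
(1,1): Delta=0.0000 Bond=0.0000
V0=1.0304

The replicating-portfolio and risk-neutral prices coincide; use p* = (1−0.82)/(1.06−0.82) = 0.7500 for the latter.
Payoff layer (t=2): V(2,0)=16.4856, V(2,1)=0.0000, V(2,2)=0.0000
Node (1,0) S=86.9200: V=(p*·0.0000+(1−p*)·16.4856)/1=4.1214; Δ=(0.0000−16.4856)/(92.1352−71.2744)=-0.7903; B=V−Δ·S=72.8114
Node (1,1) S=112.3600: V=(p*·0.0000+(1−p*)·0.0000)/1=0.0000; Δ=(0.0000−0.0000)/(119.1016−92.1352)=0.0000; B=V−Δ·S=0.0000
Node (0,0) S=106.0000: V=(p*·0.0000+(1−p*)·4.1214)/1=1.0304; Δ=(0.0000−4.1214)/(112.3600−86.9200)=-0.1620; B=V−Δ·S=18.2029
Check: Δ(0,0)·S0 + B(0,0) = 1.0304 = V0.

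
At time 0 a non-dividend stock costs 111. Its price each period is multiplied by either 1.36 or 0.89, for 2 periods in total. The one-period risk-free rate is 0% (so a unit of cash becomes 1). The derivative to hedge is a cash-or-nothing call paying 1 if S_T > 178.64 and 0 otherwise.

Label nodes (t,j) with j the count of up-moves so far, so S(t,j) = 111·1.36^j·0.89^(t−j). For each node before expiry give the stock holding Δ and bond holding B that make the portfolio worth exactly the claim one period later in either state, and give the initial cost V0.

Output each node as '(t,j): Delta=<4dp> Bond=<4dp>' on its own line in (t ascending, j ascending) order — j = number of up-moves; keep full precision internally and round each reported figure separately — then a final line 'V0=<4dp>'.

(0,0): Delta=0.0045 Bond=-0.4432
(1,0): Delta=0.0000 Bond=0.0000
(1,1): Delta=0.0141 Bond=-1.8936
V0=0.0548

Risk-neutral probability p* = (R−d)/(u−d) = (1−0.89)/(1.36−0.89) = 0.2340.
At expiry t=2: V(2,0)=0.0000, V(2,1)=0.0000, V(2,2)=1.0000
Node (1,0) S=98.7900: V=(p*·0.0000+(1−p*)·0.0000)/1=0.0000; Δ=(0.0000−0.0000)/(134.3544−87.9231)=0.0000; B=V−Δ·S=0.0000
Node (1,1) S=150.9600: V=(p*·1.0000+(1−p*)·0.0000)/1=0.2340; Δ=(1.0000−0.0000)/(205.3056−134.3544)=0.0141; B=V−Δ·S=-1.8936
Node (0,0) S=111.0000: V=(p*·0.2340+(1−p*)·0.0000)/1=0.0548; Δ=(0.2340−0.0000)/(150.9600−98.7900)=0.0045; B=V−Δ·S=-0.4432
Root portfolio cost Δ·111+B reproduces V0=0.0548.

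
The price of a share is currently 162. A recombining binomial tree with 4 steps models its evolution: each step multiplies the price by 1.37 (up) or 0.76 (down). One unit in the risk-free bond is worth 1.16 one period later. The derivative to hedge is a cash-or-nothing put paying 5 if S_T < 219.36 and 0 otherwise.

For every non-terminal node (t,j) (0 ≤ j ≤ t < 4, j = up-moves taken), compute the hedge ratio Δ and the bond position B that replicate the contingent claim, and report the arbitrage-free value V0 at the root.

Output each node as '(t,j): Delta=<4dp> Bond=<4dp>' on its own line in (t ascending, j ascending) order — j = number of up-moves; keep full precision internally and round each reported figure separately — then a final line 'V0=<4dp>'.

(0,0): Delta=-0.0144 Bond=3.5107
(1,0): Delta=-0.0213 Bond=4.9194
(1,1): Delta=-0.0124 Bond=3.6278
(2,0): Delta=0.0000 Bond=3.7158
(2,1): Delta=-0.0275 Bond=6.7516
(2,2): Delta=-0.0080 Bond=2.8730
(3,0): Delta=0.0000 Bond=4.3103
(3,1): Delta=0.0000 Bond=4.3103
(3,2): Delta=-0.0355 Bond=9.6806
(3,3): Delta=0.0000 Bond=0.0000
V0=1.1787

The replicating-portfolio and risk-neutral prices coincide; use p* = (1.16−0.76)/(1.37−0.76) = 0.6557 for the latter.
At expiry t=4: V(4,0)=5.0000, V(4,1)=5.0000, V(4,2)=5.0000, V(4,3)=0.0000, V(4,4)=0.0000
  t=3,j=0: stock 71.1141 → up 97.4263 (V=5.0000), down 54.0467 (V=5.0000). Price 4.3103; hedge Δ=0.0000, bond B=4.3103.
  t=3,j=1: stock 128.1925 → up 175.6238 (V=5.0000), down 97.4263 (V=5.0000). Price 4.3103; hedge Δ=0.0000, bond B=4.3103.
  t=3,j=2: stock 231.0839 → up 316.5850 (V=0.0000), down 175.6238 (V=5.0000). Price 1.4839; hedge Δ=-0.0355, bond B=9.6806.
  t=3,j=3: stock 416.5592 → up 570.6861 (V=0.0000), down 316.5850 (V=0.0000). Price 0.0000; hedge Δ=0.0000, bond B=0.0000.
  t=2,j=0: stock 93.5712 → up 128.1925 (V=4.3103), down 71.1141 (V=4.3103). Price 3.7158; hedge Δ=0.0000, bond B=3.7158.
  t=2,j=1: stock 168.6744 → up 231.0839 (V=1.4839), down 128.1925 (V=4.3103). Price 2.1180; hedge Δ=-0.0275, bond B=6.7516.
  t=2,j=2: stock 304.0578 → up 416.5592 (V=0.0000), down 231.0839 (V=1.4839). Price 0.4404; hedge Δ=-0.0080, bond B=2.8730.
  t=1,j=0: stock 123.1200 → up 168.6744 (V=2.1180), down 93.5712 (V=3.7158). Price 2.3001; hedge Δ=-0.0213, bond B=4.9194.
  t=1,j=1: stock 221.9400 → up 304.0578 (V=0.4404), down 168.6744 (V=2.1180). Price 0.8775; hedge Δ=-0.0124, bond B=3.6278.
  t=0,j=0: stock 162.0000 → up 221.9400 (V=0.8775), down 123.1200 (V=2.3001). Price 1.1787; hedge Δ=-0.0144, bond B=3.5107.
Each (Δ,B) replicates both successor values, so the strategy is self-financing and V0 is arbitrage-free.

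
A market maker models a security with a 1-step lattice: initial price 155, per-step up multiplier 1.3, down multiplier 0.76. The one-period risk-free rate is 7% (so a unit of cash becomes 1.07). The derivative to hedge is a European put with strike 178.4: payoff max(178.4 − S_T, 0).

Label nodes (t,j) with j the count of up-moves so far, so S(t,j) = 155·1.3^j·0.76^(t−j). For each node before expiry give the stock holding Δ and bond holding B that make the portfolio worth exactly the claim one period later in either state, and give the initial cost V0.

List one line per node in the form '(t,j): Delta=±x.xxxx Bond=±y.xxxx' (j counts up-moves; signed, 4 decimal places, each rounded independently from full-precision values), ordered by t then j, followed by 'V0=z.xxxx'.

Risk-neutral probability p* = (R−d)/(u−d) = (1.07−0.76)/(1.3−0.76) = 0.5741.
Payoff layer (t=1): V(1,0)=60.6000, V(1,1)=0.0000
Node (0,0) S=155.0000: V=(p*·0.0000+(1−p*)·60.6000)/1.07=24.1225; Δ=(0.0000−60.6000)/(201.5000−117.8000)=-0.7240; B=V−Δ·S=136.3448
Each (Δ,B) replicates both successor values, so the strategy is self-financing and V0 is arbitrage-free.

(0,0): Delta=-0.7240 Bond=136.3448
V0=24.1225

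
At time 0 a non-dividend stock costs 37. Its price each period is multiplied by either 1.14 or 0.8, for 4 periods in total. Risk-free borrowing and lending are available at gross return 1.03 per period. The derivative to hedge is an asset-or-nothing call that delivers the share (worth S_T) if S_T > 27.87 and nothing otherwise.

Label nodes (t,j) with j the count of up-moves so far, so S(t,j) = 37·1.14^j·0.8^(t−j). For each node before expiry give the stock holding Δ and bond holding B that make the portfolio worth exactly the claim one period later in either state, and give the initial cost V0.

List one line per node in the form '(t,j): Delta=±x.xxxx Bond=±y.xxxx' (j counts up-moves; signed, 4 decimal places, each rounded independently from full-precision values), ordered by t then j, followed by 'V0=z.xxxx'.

No-arbitrage ⇒ martingale measure with p* = (R−d)/(u−d) = 0.6765.
Terminal values V(4,·): V(4,0)=0.0000, V(4,1)=0.0000, V(4,2)=30.7745, V(4,3)=43.8537, V(4,4)=62.4915
  t=3,j=0: stock 18.9440 → up 21.5962 (V=0.0000), down 15.1552 (V=0.0000). Price 0.0000; hedge Δ=0.0000, bond B=0.0000.
  t=3,j=1: stock 26.9952 → up 30.7745 (V=30.7745), down 21.5962 (V=0.0000). Price 20.2117; hedge Δ=3.3529, bond B=-70.3016.
  t=3,j=2: stock 38.4682 → up 43.8537 (V=43.8537), down 30.7745 (V=30.7745). Price 38.4682; hedge Δ=1.0000, bond B=0.0000.
  t=3,j=3: stock 54.8171 → up 62.4915 (V=62.4915), down 43.8537 (V=43.8537). Price 54.8171; hedge Δ=1.0000, bond B=0.0000.
  t=2,j=0: stock 23.6800 → up 26.9952 (V=20.2117), down 18.9440 (V=0.0000). Price 13.2744; hedge Δ=2.5104, bond B=-46.1718.
  t=2,j=1: stock 33.7440 → up 38.4682 (V=38.4682), down 26.9952 (V=20.2117). Price 31.6133; hedge Δ=1.5913, bond B=-22.0822.
  t=2,j=2: stock 48.0852 → up 54.8171 (V=54.8171), down 38.4682 (V=38.4682). Price 48.0852; hedge Δ=1.0000, bond B=0.0000.
  t=1,j=0: stock 29.6000 → up 33.7440 (V=31.6133), down 23.6800 (V=13.2744). Price 24.9321; hedge Δ=1.8222, bond B=-29.0057.
  t=1,j=1: stock 42.1800 → up 48.0852 (V=48.0852), down 33.7440 (V=31.6133). Price 41.5107; hedge Δ=1.1486, bond B=-6.9361.
  t=0,j=0: stock 37.0000 → up 42.1800 (V=41.5107), down 29.6000 (V=24.9321). Price 35.0942; hedge Δ=1.3179, bond B=-13.6663.
Root portfolio cost Δ·37+B reproduces V0=35.0942.

(0,0): Delta=1.3179 Bond=-13.6663
(1,0): Delta=1.8222 Bond=-29.0057
(1,1): Delta=1.1486 Bond=-6.9361
(2,0): Delta=2.5104 Bond=-46.1718
(2,1): Delta=1.5913 Bond=-22.0822
(2,2): Delta=1.0000 Bond=0.0000
(3,0): Delta=0.0000 Bond=0.0000
(3,1): Delta=3.3529 Bond=-70.3016
(3,2): Delta=1.0000 Bond=0.0000
(3,3): Delta=1.0000 Bond=0.0000
V0=35.0942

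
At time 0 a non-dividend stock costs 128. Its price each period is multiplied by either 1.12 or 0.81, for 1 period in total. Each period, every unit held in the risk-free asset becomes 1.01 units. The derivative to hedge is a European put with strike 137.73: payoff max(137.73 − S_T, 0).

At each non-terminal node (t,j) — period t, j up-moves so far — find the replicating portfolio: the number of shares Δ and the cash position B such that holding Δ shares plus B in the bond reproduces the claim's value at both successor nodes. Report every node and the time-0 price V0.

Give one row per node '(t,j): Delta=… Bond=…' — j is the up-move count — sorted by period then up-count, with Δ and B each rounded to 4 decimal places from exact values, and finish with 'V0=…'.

Risk-neutral probability p* = (R−d)/(u−d) = (1.01−0.81)/(1.12−0.81) = 0.6452.
Terminal values V(1,·): V(1,0)=34.0500, V(1,1)=0.0000
Node (0,0) S=128.0000: V=(p*·0.0000+(1−p*)·34.0500)/1.01=11.9626; Δ=(0.0000−34.0500)/(143.3600−103.6800)=-0.8581; B=V−Δ·S=121.8013
Root portfolio cost Δ·128+B reproduces V0=11.9626.

(0,0): Delta=-0.8581 Bond=121.8013
V0=11.9626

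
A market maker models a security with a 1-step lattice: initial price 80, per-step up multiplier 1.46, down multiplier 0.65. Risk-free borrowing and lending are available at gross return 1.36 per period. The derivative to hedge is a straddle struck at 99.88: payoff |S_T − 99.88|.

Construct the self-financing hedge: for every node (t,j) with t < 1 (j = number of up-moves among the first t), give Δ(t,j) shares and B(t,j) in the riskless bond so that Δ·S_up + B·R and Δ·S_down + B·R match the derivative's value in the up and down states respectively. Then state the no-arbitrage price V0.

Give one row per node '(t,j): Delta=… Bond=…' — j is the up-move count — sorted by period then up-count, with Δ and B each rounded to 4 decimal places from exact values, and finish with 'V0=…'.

Since d<R<u, set p* = (R−d)/(u−d) = 0.8765; price each node as the discounted p*-expectation of its children.
At expiry t=1: V(1,0)=47.8800, V(1,1)=16.9200
(0,0): S=80.0000. Δ = (V_up−V_dn)/(S_up−S_dn) = (16.9200−47.8800)/(116.8000−52.0000) = -0.4778. V = [p*·16.9200 + (1−p*)·47.8800]/1.36 = 15.2516. B = V − Δ·S = 53.4739.
Check: Δ(0,0)·S0 + B(0,0) = 15.2516 = V0.

(0,0): Delta=-0.4778 Bond=53.4739
V0=15.2516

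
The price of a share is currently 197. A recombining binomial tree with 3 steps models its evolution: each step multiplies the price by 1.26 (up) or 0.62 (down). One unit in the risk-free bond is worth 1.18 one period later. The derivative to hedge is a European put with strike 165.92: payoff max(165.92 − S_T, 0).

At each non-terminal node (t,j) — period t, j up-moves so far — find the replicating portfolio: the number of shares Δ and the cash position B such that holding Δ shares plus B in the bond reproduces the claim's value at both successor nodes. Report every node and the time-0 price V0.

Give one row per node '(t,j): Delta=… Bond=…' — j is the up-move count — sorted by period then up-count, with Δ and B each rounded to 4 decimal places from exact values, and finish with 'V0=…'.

(0,0): Delta=-0.0922 Bond=20.0581
(1,0): Delta=-0.7345 Bond=102.1219
(1,1): Delta=-0.0470 Bond=12.4610
(2,0): Delta=-1.0000 Bond=140.6102
(2,1): Delta=-0.7158 Bond=117.6315
(2,2): Delta=0.0000 Bond=0.0000
V0=1.9014

Under the risk-neutral measure, an up-move has probability p* = (R−d)/(u−d) = 0.8750 and values discount at R = 1.18.
Payoff layer (t=3): V(3,0)=118.9694, V(3,1)=70.5042, V(3,2)=0.0000, V(3,3)=0.0000
(2,0): S=75.7268. Δ = (V_up−V_dn)/(S_up−S_dn) = (70.5042−118.9694)/(95.4158−46.9506) = -1.0000. V = [p*·70.5042 + (1−p*)·118.9694]/1.18 = 64.8834. B = V − Δ·S = 140.6102.
(2,1): S=153.8964. Δ = (V_up−V_dn)/(S_up−S_dn) = (0.0000−70.5042)/(193.9095−95.4158) = -0.7158. V = [p*·0.0000 + (1−p*)·70.5042]/1.18 = 7.4687. B = V − Δ·S = 117.6315.
(2,2): S=312.7572. Δ = (V_up−V_dn)/(S_up−S_dn) = (0.0000−0.0000)/(394.0741−193.9095) = 0.0000. V = [p*·0.0000 + (1−p*)·0.0000]/1.18 = 0.0000. B = V − Δ·S = 0.0000.
(1,0): S=122.1400. Δ = (V_up−V_dn)/(S_up−S_dn) = (7.4687−64.8834)/(153.8964−75.7268) = -0.7345. V = [p*·7.4687 + (1−p*)·64.8834]/1.18 = 12.4114. B = V − Δ·S = 102.1219.
(1,1): S=248.2200. Δ = (V_up−V_dn)/(S_up−S_dn) = (0.0000−7.4687)/(312.7572−153.8964) = -0.0470. V = [p*·0.0000 + (1−p*)·7.4687]/1.18 = 0.7912. B = V − Δ·S = 12.4610.
(0,0): S=197.0000. Δ = (V_up−V_dn)/(S_up−S_dn) = (0.7912−12.4114)/(248.2200−122.1400) = -0.0922. V = [p*·0.7912 + (1−p*)·12.4114]/1.18 = 1.9014. B = V − Δ·S = 20.0581.
Root portfolio cost Δ·197+B reproduces V0=1.9014.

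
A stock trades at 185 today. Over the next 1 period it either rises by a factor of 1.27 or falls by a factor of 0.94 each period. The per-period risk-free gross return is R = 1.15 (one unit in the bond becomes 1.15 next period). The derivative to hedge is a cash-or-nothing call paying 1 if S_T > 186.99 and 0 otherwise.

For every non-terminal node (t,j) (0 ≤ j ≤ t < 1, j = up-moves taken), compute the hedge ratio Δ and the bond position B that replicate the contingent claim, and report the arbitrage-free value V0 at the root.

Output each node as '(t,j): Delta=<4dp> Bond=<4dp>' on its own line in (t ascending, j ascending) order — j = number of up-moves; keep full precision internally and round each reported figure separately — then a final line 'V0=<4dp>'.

(0,0): Delta=0.0164 Bond=-2.4769
V0=0.5534

Risk-neutral probability p* = (R−d)/(u−d) = (1.15−0.94)/(1.27−0.94) = 0.6364.
Payoff layer (t=1): V(1,0)=0.0000, V(1,1)=1.0000
Node (0,0) S=185.0000: V=(p*·1.0000+(1−p*)·0.0000)/1.15=0.5534; Δ=(1.0000−0.0000)/(234.9500−173.9000)=0.0164; B=V−Δ·S=-2.4769
The time-0 hedge costs 0.5534, which is the no-arbitrage price.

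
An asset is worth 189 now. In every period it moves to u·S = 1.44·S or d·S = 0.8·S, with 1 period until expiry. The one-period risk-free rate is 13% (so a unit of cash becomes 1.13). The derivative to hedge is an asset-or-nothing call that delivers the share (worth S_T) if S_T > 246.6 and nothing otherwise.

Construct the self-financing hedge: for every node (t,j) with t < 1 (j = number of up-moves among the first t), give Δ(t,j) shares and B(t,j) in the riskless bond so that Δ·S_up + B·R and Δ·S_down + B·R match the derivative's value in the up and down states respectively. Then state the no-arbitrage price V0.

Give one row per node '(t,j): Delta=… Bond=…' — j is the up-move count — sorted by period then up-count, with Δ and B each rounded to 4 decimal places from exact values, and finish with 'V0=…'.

(0,0): Delta=2.2500 Bond=-301.0619
V0=124.1881

Under the risk-neutral measure, an up-move has probability p* = (R−d)/(u−d) = 0.5156 and values discount at R = 1.13.
Terminal payoffs: V(1,0)=0.0000, V(1,1)=272.1600
(0,0): S=189.0000. Δ = (V_up−V_dn)/(S_up−S_dn) = (272.1600−0.0000)/(272.1600−151.2000) = 2.2500. V = [p*·272.1600 + (1−p*)·0.0000]/1.13 = 124.1881. B = V − Δ·S = -301.0619.
Check: Δ(0,0)·S0 + B(0,0) = 124.1881 = V0.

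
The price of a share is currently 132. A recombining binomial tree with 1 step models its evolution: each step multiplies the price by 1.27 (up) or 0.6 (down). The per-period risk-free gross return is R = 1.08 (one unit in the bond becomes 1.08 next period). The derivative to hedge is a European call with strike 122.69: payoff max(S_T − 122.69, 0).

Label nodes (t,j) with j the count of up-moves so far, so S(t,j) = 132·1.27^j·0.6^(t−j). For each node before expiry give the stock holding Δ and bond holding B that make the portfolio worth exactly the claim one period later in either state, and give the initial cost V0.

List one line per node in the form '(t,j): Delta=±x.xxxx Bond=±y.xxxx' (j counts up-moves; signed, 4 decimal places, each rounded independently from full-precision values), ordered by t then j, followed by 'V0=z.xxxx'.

(0,0): Delta=0.5083 Bond=-37.2720
V0=29.8176

Under the risk-neutral measure, an up-move has probability p* = (R−d)/(u−d) = 0.7164 and values discount at R = 1.08.
Payoff layer (t=1): V(1,0)=0.0000, V(1,1)=44.9500
Node (0,0) S=132.0000: V=(p*·44.9500+(1−p*)·0.0000)/1.08=29.8176; Δ=(44.9500−0.0000)/(167.6400−79.2000)=0.5083; B=V−Δ·S=-37.2720
Self-financing check: at every node Δ·S+B equals the discounted successor values.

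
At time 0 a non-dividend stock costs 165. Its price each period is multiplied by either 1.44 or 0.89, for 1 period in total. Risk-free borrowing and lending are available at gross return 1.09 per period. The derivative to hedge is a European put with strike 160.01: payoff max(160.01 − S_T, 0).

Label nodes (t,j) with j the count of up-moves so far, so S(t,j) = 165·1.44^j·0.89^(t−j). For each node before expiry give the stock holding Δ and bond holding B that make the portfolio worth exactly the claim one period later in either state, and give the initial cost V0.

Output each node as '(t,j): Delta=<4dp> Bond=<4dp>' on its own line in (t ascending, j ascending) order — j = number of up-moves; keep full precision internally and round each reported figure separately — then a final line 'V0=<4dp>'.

(0,0): Delta=-0.1450 Bond=31.6103
V0=7.6831

The replicating-portfolio and risk-neutral prices coincide; use p* = (1.09−0.89)/(1.44−0.89) = 0.3636 for the latter.
Terminal payoffs: V(1,0)=13.1600, V(1,1)=0.0000
(0,0): S=165.0000. Δ = (V_up−V_dn)/(S_up−S_dn) = (0.0000−13.1600)/(237.6000−146.8500) = -0.1450. V = [p*·0.0000 + (1−p*)·13.1600]/1.09 = 7.6831. B = V − Δ·S = 31.6103.
Root portfolio cost Δ·165+B reproduces V0=7.6831.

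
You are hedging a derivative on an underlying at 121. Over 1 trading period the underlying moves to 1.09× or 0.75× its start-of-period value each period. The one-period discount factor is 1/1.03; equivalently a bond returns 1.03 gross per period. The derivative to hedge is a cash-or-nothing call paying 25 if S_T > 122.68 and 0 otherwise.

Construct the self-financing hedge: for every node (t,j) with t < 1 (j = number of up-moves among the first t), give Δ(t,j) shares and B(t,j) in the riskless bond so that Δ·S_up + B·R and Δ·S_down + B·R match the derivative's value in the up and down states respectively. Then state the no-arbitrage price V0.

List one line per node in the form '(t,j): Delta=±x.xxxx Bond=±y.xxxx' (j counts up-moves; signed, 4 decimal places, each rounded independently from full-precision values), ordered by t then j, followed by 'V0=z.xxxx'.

(0,0): Delta=0.6077 Bond=-53.5408
V0=19.9886

Risk-neutral probability p* = (R−d)/(u−d) = (1.03−0.75)/(1.09−0.75) = 0.8235.
Payoff layer (t=1): V(1,0)=0.0000, V(1,1)=25.0000
  t=0,j=0: stock 121.0000 → up 131.8900 (V=25.0000), down 90.7500 (V=0.0000). Price 19.9886; hedge Δ=0.6077, bond B=-53.5408.
Self-financing check: at every node Δ·S+B equals the discounted successor values.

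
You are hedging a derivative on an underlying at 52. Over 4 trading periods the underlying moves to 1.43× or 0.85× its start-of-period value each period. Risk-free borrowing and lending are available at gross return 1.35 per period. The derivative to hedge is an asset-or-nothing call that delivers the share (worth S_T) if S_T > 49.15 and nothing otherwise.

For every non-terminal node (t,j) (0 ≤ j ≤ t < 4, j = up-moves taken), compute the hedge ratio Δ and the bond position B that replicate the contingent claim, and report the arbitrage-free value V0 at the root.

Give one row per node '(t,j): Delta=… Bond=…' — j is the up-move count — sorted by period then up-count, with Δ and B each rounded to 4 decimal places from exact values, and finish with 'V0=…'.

Risk-neutral probability p* = (R−d)/(u−d) = (1.35−0.85)/(1.43−0.85) = 0.8621.
Terminal payoffs: V(4,0)=0.0000, V(4,1)=0.0000, V(4,2)=76.8269, V(4,3)=129.2499, V(4,4)=217.4440
  t=3,j=0: stock 31.9345 → up 45.6663 (V=0.0000), down 27.1443 (V=0.0000). Price 0.0000; hedge Δ=0.0000, bond B=0.0000.
  t=3,j=1: stock 53.7251 → up 76.8269 (V=76.8269), down 45.6663 (V=0.0000). Price 49.0593; hedge Δ=2.4655, bond B=-83.4008.
  t=3,j=2: stock 90.3846 → up 129.2499 (V=129.2499), down 76.8269 (V=76.8269). Price 90.3846; hedge Δ=1.0000, bond B=0.0000.
  t=3,j=3: stock 152.0588 → up 217.4440 (V=217.4440), down 129.2499 (V=129.2499). Price 152.0588; hedge Δ=1.0000, bond B=0.0000.
  t=2,j=0: stock 37.5700 → up 53.7251 (V=49.0593), down 31.9345 (V=0.0000). Price 31.3278; hedge Δ=2.2514, bond B=-53.2572.
  t=2,j=1: stock 63.2060 → up 90.3846 (V=90.3846), down 53.7251 (V=49.0593). Price 62.7293; hedge Δ=1.1273, bond B=-8.5212.
  t=2,j=2: stock 106.3348 → up 152.0588 (V=152.0588), down 90.3846 (V=90.3846). Price 106.3348; hedge Δ=1.0000, bond B=0.0000.
  t=1,j=0: stock 44.2000 → up 63.2060 (V=62.7293), down 37.5700 (V=31.3278). Price 43.2578; hedge Δ=1.2249, bond B=-10.8827.
  t=1,j=1: stock 74.3600 → up 106.3348 (V=106.3348), down 63.2060 (V=62.7293). Price 74.3113; hedge Δ=1.0111, bond B=-0.8706.
  t=0,j=0: stock 52.0000 → up 74.3600 (V=74.3113), down 44.2000 (V=43.2578). Price 51.8726; hedge Δ=1.0296, bond B=-1.6678.
The time-0 hedge costs 51.8726, which is the no-arbitrage price.

(0,0): Delta=1.0296 Bond=-1.6678
(1,0): Delta=1.2249 Bond=-10.8827
(1,1): Delta=1.0111 Bond=-0.8706
(2,0): Delta=2.2514 Bond=-53.2572
(2,1): Delta=1.1273 Bond=-8.5212
(2,2): Delta=1.0000 Bond=0.0000
(3,0): Delta=0.0000 Bond=0.0000
(3,1): Delta=2.4655 Bond=-83.4008
(3,2): Delta=1.0000 Bond=0.0000
(3,3): Delta=1.0000 Bond=0.0000
V0=51.8726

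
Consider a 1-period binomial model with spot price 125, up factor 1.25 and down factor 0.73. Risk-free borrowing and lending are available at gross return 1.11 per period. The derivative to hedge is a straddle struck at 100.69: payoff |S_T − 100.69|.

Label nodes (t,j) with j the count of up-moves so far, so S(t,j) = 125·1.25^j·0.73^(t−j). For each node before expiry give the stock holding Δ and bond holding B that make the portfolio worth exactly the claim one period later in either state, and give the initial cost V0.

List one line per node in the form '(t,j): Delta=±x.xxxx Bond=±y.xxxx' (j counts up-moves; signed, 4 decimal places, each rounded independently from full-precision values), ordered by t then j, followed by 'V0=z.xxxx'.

(0,0): Delta=0.7095 Bond=-49.8247
V0=38.8676

Since d<R<u, set p* = (R−d)/(u−d) = 0.7308; price each node as the discounted p*-expectation of its children.
Terminal payoffs: V(1,0)=9.4400, V(1,1)=55.5600
Node (0,0) S=125.0000: V=(p*·55.5600+(1−p*)·9.4400)/1.11=38.8676; Δ=(55.5600−9.4400)/(156.2500−91.2500)=0.7095; B=V−Δ·S=-49.8247
Self-financing check: at every node Δ·S+B equals the discounted successor values.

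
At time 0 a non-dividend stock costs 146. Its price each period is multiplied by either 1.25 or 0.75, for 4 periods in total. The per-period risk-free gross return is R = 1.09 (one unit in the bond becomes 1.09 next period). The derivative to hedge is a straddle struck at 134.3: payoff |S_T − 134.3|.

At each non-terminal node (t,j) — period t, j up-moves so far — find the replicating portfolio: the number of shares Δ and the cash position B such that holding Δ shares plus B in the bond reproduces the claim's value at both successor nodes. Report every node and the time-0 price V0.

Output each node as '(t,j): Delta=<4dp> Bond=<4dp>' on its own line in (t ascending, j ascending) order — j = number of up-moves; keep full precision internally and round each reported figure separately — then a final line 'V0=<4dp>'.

Under the risk-neutral measure, an up-move has probability p* = (R−d)/(u−d) = 0.6800 and values discount at R = 1.09.
Payoff layer (t=4): V(4,0)=88.1047, V(4,1)=57.3078, V(4,2)=5.9797, V(4,3)=79.5672, V(4,4)=222.1453
(3,0): S=61.5938. Δ = (V_up−V_dn)/(S_up−S_dn) = (57.3078−88.1047)/(76.9922−46.1953) = -1.0000. V = [p*·57.3078 + (1−p*)·88.1047]/1.09 = 61.6173. B = V − Δ·S = 123.2110.
(3,1): S=102.6562. Δ = (V_up−V_dn)/(S_up−S_dn) = (5.9797−57.3078)/(128.3203−76.9922) = -1.0000. V = [p*·5.9797 + (1−p*)·57.3078]/1.09 = 20.5548. B = V − Δ·S = 123.2110.
(3,2): S=171.0938. Δ = (V_up−V_dn)/(S_up−S_dn) = (79.5672−5.9797)/(213.8672−128.3203) = 0.8602. V = [p*·79.5672 + (1−p*)·5.9797]/1.09 = 51.3937. B = V − Δ·S = -95.7812.
(3,3): S=285.1562. Δ = (V_up−V_dn)/(S_up−S_dn) = (222.1453−79.5672)/(356.4453−213.8672) = 1.0000. V = [p*·222.1453 + (1−p*)·79.5672]/1.09 = 161.9452. B = V − Δ·S = -123.2110.
(2,0): S=82.1250. Δ = (V_up−V_dn)/(S_up−S_dn) = (20.5548−61.6173)/(102.6562−61.5938) = -1.0000. V = [p*·20.5548 + (1−p*)·61.6173]/1.09 = 30.9126. B = V − Δ·S = 113.0376.
(2,1): S=136.8750. Δ = (V_up−V_dn)/(S_up−S_dn) = (51.3937−20.5548)/(171.0938−102.6562) = 0.4506. V = [p*·51.3937 + (1−p*)·20.5548]/1.09 = 38.0966. B = V − Δ·S = -23.5814.
(2,2): S=228.1250. Δ = (V_up−V_dn)/(S_up−S_dn) = (161.9452−51.3937)/(285.1562−171.0938) = 0.9692. V = [p*·161.9452 + (1−p*)·51.3937]/1.09 = 116.1181. B = V − Δ·S = -104.9848.
(1,0): S=109.5000. Δ = (V_up−V_dn)/(S_up−S_dn) = (38.0966−30.9126)/(136.8750−82.1250) = 0.1312. V = [p*·38.0966 + (1−p*)·30.9126]/1.09 = 32.8419. B = V − Δ·S = 18.4740.
(1,1): S=182.5000. Δ = (V_up−V_dn)/(S_up−S_dn) = (116.1181−38.0966)/(228.1250−136.8750) = 0.8550. V = [p*·116.1181 + (1−p*)·38.0966]/1.09 = 83.6250. B = V − Δ·S = -72.4181.
(0,0): S=146.0000. Δ = (V_up−V_dn)/(S_up−S_dn) = (83.6250−32.8419)/(182.5000−109.5000) = 0.6957. V = [p*·83.6250 + (1−p*)·32.8419]/1.09 = 61.8114. B = V − Δ·S = -39.7547.
Self-financing check: at every node Δ·S+B equals the discounted successor values.

(0,0): Delta=0.6957 Bond=-39.7547
(1,0): Delta=0.1312 Bond=18.4740
(1,1): Delta=0.8550 Bond=-72.4181
(2,0): Delta=-1.0000 Bond=113.0376
(2,1): Delta=0.4506 Bond=-23.5814
(2,2): Delta=0.9692 Bond=-104.9848
(3,0): Delta=-1.0000 Bond=123.2110
(3,1): Delta=-1.0000 Bond=123.2110
(3,2): Delta=0.8602 Bond=-95.7812
(3,3): Delta=1.0000 Bond=-123.2110
V0=61.8114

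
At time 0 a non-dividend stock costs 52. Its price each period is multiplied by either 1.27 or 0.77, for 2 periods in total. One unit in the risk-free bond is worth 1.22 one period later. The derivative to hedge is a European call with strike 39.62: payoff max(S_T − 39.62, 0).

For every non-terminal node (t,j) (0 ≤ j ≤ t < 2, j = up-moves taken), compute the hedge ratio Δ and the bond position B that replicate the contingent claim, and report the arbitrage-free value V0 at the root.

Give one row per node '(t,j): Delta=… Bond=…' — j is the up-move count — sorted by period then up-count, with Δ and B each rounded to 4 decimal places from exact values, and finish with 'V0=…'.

The replicating-portfolio and risk-neutral prices coincide; use p* = (1.22−0.77)/(1.27−0.77) = 0.9000 for the latter.
Payoff layer (t=2): V(2,0)=0.0000, V(2,1)=11.2308, V(2,2)=44.2508
  t=1,j=0: stock 40.0400 → up 50.8508 (V=11.2308), down 30.8308 (V=0.0000). Price 8.2850; hedge Δ=0.5610, bond B=-14.1766.
  t=1,j=1: stock 66.0400 → up 83.8708 (V=44.2508), down 50.8508 (V=11.2308). Price 33.5646; hedge Δ=1.0000, bond B=-32.4754.
  t=0,j=0: stock 52.0000 → up 66.0400 (V=33.5646), down 40.0400 (V=8.2850). Price 25.4399; hedge Δ=0.9723, bond B=-25.1193.
Self-financing check: at every node Δ·S+B equals the discounted successor values.

(0,0): Delta=0.9723 Bond=-25.1193
(1,0): Delta=0.5610 Bond=-14.1766
(1,1): Delta=1.0000 Bond=-32.4754
V0=25.4399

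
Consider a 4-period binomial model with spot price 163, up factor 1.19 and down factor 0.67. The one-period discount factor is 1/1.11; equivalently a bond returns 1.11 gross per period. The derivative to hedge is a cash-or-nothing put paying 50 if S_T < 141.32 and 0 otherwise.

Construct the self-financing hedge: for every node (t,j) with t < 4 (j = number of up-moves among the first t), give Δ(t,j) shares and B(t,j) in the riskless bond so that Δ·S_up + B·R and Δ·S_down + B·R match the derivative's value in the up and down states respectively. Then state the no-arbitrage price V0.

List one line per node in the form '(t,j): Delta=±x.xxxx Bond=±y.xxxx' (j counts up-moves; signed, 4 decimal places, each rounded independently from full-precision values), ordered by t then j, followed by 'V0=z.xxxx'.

(0,0): Delta=-0.1425 Bond=27.0062
(1,0): Delta=-0.5116 Bond=70.2861
(1,1): Delta=-0.1047 Bond=22.6480
(2,0): Delta=0.0000 Bond=40.5811
(2,1): Delta=-0.5640 Bond=84.8241
(2,2): Delta=-0.0577 Bond=14.2874
(3,0): Delta=0.0000 Bond=45.0450
(3,1): Delta=0.0000 Bond=45.0450
(3,2): Delta=-0.6217 Bond=103.0839
(3,3): Delta=0.0000 Bond=0.0000
V0=3.7733

Since d<R<u, set p* = (R−d)/(u−d) = 0.8462; price each node as the discounted p*-expectation of its children.
Terminal values V(4,·): V(4,0)=50.0000, V(4,1)=50.0000, V(4,2)=50.0000, V(4,3)=0.0000, V(4,4)=0.0000
  t=3,j=0: stock 49.0244 → up 58.3390 (V=50.0000), down 32.8463 (V=50.0000). Price 45.0450; hedge Δ=0.0000, bond B=45.0450.
  t=3,j=1: stock 87.0731 → up 103.6170 (V=50.0000), down 58.3390 (V=50.0000). Price 45.0450; hedge Δ=0.0000, bond B=45.0450.
  t=3,j=2: stock 154.6523 → up 184.0362 (V=0.0000), down 103.6170 (V=50.0000). Price 6.9300; hedge Δ=-0.6217, bond B=103.0839.
  t=3,j=3: stock 274.6809 → up 326.8703 (V=0.0000), down 184.0362 (V=0.0000). Price 0.0000; hedge Δ=0.0000, bond B=0.0000.
  t=2,j=0: stock 73.1707 → up 87.0731 (V=45.0450), down 49.0244 (V=45.0450). Price 40.5811; hedge Δ=0.0000, bond B=40.5811.
  t=2,j=1: stock 129.9599 → up 154.6523 (V=6.9300), down 87.0731 (V=45.0450). Price 11.5260; hedge Δ=-0.5640, bond B=84.8241.
  t=2,j=2: stock 230.8243 → up 274.6809 (V=0.0000), down 154.6523 (V=6.9300). Price 0.9605; hedge Δ=-0.0577, bond B=14.2874.
  t=1,j=0: stock 109.2100 → up 129.9599 (V=11.5260), down 73.1707 (V=40.5811). Price 14.4108; hedge Δ=-0.5116, bond B=70.2861.
  t=1,j=1: stock 193.9700 → up 230.8243 (V=0.9605), down 129.9599 (V=11.5260). Price 2.3297; hedge Δ=-0.1047, bond B=22.6480.
  t=0,j=0: stock 163.0000 → up 193.9700 (V=2.3297), down 109.2100 (V=14.4108). Price 3.7733; hedge Δ=-0.1425, bond B=27.0062.
The time-0 hedge costs 3.7733, which is the no-arbitrage price.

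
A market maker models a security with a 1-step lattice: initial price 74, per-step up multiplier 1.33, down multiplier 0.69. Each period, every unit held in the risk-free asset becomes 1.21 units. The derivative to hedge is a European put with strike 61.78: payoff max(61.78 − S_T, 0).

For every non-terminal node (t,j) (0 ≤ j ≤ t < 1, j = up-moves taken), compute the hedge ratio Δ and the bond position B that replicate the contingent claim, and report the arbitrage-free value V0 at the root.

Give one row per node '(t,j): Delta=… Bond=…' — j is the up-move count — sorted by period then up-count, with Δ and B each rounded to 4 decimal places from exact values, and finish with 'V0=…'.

(0,0): Delta=-0.2264 Bond=18.4112
V0=1.6612

No-arbitrage ⇒ martingale measure with p* = (R−d)/(u−d) = 0.8125.
Terminal payoffs: V(1,0)=10.7200, V(1,1)=0.0000
Node (0,0) S=74.0000: V=(p*·0.0000+(1−p*)·10.7200)/1.21=1.6612; Δ=(0.0000−10.7200)/(98.4200−51.0600)=-0.2264; B=V−Δ·S=18.4112
Self-financing check: at every node Δ·S+B equals the discounted successor values.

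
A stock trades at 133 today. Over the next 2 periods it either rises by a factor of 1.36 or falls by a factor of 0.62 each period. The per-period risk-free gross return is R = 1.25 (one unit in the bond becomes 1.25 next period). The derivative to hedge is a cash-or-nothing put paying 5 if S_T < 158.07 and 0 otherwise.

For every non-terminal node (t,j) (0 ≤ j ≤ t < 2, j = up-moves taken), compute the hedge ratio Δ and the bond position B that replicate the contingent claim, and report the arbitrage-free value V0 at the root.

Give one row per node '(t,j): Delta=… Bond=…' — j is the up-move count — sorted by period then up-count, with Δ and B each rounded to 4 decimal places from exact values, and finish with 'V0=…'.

(0,0): Delta=-0.0346 Bond=5.4825
(1,0): Delta=0.0000 Bond=4.0000
(1,1): Delta=-0.0374 Bond=7.3514
V0=0.8806

No-arbitrage ⇒ martingale measure with p* = (R−d)/(u−d) = 0.8514.
Terminal values V(2,·): V(2,0)=5.0000, V(2,1)=5.0000, V(2,2)=0.0000
  t=1,j=0: stock 82.4600 → up 112.1456 (V=5.0000), down 51.1252 (V=5.0000). Price 4.0000; hedge Δ=0.0000, bond B=4.0000.
  t=1,j=1: stock 180.8800 → up 245.9968 (V=0.0000), down 112.1456 (V=5.0000). Price 0.5946; hedge Δ=-0.0374, bond B=7.3514.
  t=0,j=0: stock 133.0000 → up 180.8800 (V=0.5946), down 82.4600 (V=4.0000). Price 0.8806; hedge Δ=-0.0346, bond B=5.4825.
Self-financing check: at every node Δ·S+B equals the discounted successor values.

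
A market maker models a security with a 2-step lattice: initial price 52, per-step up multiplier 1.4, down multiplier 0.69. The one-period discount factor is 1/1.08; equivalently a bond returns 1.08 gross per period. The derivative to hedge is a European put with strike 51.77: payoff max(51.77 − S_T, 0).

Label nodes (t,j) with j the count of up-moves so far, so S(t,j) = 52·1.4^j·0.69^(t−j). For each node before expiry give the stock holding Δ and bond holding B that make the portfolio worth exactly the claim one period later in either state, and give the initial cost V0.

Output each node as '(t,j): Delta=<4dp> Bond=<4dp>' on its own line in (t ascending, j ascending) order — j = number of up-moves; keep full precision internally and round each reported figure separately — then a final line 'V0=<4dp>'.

(0,0): Delta=-0.3091 Bond=21.4324
(1,0): Delta=-1.0000 Bond=47.9352
(1,1): Delta=-0.0298 Bond=2.8080
V0=5.3573

Since d<R<u, set p* = (R−d)/(u−d) = 0.5493; price each node as the discounted p*-expectation of its children.
Terminal values V(2,·): V(2,0)=27.0128, V(2,1)=1.5380, V(2,2)=0.0000
  t=1,j=0: stock 35.8800 → up 50.2320 (V=1.5380), down 24.7572 (V=27.0128). Price 12.0552; hedge Δ=-1.0000, bond B=47.9352.
  t=1,j=1: stock 72.8000 → up 101.9200 (V=0.0000), down 50.2320 (V=1.5380). Price 0.6418; hedge Δ=-0.0298, bond B=2.8080.
  t=0,j=0: stock 52.0000 → up 72.8000 (V=0.6418), down 35.8800 (V=12.0552). Price 5.3573; hedge Δ=-0.3091, bond B=21.4324.
Each (Δ,B) replicates both successor values, so the strategy is self-financing and V0 is arbitrage-free.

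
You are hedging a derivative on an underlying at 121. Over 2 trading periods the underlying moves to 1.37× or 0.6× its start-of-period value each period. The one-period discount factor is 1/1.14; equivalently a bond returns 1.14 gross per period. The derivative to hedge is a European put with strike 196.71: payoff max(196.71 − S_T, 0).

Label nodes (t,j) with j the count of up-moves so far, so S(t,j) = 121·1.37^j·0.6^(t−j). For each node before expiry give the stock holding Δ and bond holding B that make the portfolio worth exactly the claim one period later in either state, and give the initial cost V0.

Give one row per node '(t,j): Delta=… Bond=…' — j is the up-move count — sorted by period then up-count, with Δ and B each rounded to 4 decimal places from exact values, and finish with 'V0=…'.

Risk-neutral probability p* = (R−d)/(u−d) = (1.14−0.6)/(1.37−0.6) = 0.7013.
Payoff layer (t=2): V(2,0)=153.1500, V(2,1)=97.2480, V(2,2)=0.0000
Node (1,0) S=72.6000: V=(p*·97.2480+(1−p*)·153.1500)/1.14=99.9526; Δ=(97.2480−153.1500)/(99.4620−43.5600)=-1.0000; B=V−Δ·S=172.5526
Node (1,1) S=165.7700: V=(p*·0.0000+(1−p*)·97.2480)/1.14=25.4808; Δ=(0.0000−97.2480)/(227.1049−99.4620)=-0.7619; B=V−Δ·S=151.7769
Node (0,0) S=121.0000: V=(p*·25.4808+(1−p*)·99.9526)/1.14=41.8646; Δ=(25.4808−99.9526)/(165.7700−72.6000)=-0.7993; B=V−Δ·S=138.5813
Check: Δ(0,0)·S0 + B(0,0) = 41.8646 = V0.

(0,0): Delta=-0.7993 Bond=138.5813
(1,0): Delta=-1.0000 Bond=172.5526
(1,1): Delta=-0.7619 Bond=151.7769
V0=41.8646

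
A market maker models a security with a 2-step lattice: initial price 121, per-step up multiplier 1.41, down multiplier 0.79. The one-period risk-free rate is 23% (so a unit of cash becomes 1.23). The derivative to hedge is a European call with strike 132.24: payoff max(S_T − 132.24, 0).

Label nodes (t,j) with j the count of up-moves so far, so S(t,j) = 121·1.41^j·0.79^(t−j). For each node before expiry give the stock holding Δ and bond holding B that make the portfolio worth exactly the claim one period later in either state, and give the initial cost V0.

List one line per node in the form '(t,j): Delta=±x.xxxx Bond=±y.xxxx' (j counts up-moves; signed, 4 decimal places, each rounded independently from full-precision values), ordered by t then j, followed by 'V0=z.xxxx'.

Under the risk-neutral measure, an up-move has probability p* = (R−d)/(u−d) = 0.7097 and values discount at R = 1.23.
Payoff layer (t=2): V(2,0)=0.0000, V(2,1)=2.5419, V(2,2)=108.3201
(1,0): S=95.5900. Δ = (V_up−V_dn)/(S_up−S_dn) = (2.5419−0.0000)/(134.7819−75.5161) = 0.0429. V = [p*·2.5419 + (1−p*)·0.0000]/1.23 = 1.4666. B = V − Δ·S = -2.6332.
(1,1): S=170.6100. Δ = (V_up−V_dn)/(S_up−S_dn) = (108.3201−2.5419)/(240.5601−134.7819) = 1.0000. V = [p*·108.3201 + (1−p*)·2.5419]/1.23 = 63.0978. B = V − Δ·S = -107.5122.
(0,0): S=121.0000. Δ = (V_up−V_dn)/(S_up−S_dn) = (63.0978−1.4666)/(170.6100−95.5900) = 0.8215. V = [p*·63.0978 + (1−p*)·1.4666]/1.23 = 36.7519. B = V − Δ·S = -62.6532.
Check: Δ(0,0)·S0 + B(0,0) = 36.7519 = V0.

(0,0): Delta=0.8215 Bond=-62.6532
(1,0): Delta=0.0429 Bond=-2.6332
(1,1): Delta=1.0000 Bond=-107.5122
V0=36.7519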